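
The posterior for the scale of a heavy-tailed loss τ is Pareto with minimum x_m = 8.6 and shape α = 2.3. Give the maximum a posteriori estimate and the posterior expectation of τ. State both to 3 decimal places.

τ_MAP = 8.600, E[τ|data] = 15.215

The Pareto density is strictly decreasing on [x_m, ∞), so the mode is x_m = 8.600.
Mean = α·x_m/(α−1) = 2.3·8.6/1.3 = 15.215.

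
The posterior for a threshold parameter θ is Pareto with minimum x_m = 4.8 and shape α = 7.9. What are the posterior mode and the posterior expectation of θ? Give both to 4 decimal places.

MAP: 4.8000. Posterior mean: 5.4957.

The Pareto density is strictly decreasing on [x_m, ∞), so the mode is x_m = 4.8000.
Mean = α·x_m/(α−1) = 7.9·4.8/6.9 = 5.4957.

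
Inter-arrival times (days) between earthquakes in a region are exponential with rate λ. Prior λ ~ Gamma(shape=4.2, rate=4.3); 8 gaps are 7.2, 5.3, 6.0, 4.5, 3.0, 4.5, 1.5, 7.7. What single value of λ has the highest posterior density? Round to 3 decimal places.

Σ times = 39.7. Posterior: Gamma(shape = 4.2+8 = 12.2, rate = 4.3+39.7 = 44.0).
Mode = (α−1)/β = 11.2/44.0 = 0.255.
Mean = α/β = 12.2/44.0 = 0.277.
This is the posterior mode — the MAP estimate.

0.255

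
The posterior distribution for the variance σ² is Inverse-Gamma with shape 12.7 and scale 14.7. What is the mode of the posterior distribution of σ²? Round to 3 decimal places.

1.073

Mode = β/(α+1) = 14.7/13.7 = 1.073.
Mean = β/(α−1) = 14.7/11.7 = 1.256.
This is the posterior mode — the MAP estimate.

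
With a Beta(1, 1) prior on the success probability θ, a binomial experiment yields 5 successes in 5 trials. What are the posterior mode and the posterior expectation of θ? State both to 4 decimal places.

MAP: 1.0000. Posterior mean: 0.8571.

Posterior: Beta(1+5, 1+0) = Beta(6, 1).
Since β = 1 ≤ 1 and α > 1, the Beta density is monotone increasing on [0,1]; the mode is at 1.
Mean = 6/(6+1) = 0.8571.
The posterior is left-skewed, so the mode exceeds the mean.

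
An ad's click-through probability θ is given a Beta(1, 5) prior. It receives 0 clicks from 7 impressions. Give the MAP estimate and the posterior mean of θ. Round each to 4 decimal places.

MAP estimate = 0.0000, posterior mean = 0.0769

Posterior: Beta(1+0, 5+7) = Beta(1, 12).
Since α = 1 ≤ 1 and β > 1, the Beta density is monotone decreasing on [0,1]; the mode is at 0.
Mean = 1/(1+12) = 0.0769.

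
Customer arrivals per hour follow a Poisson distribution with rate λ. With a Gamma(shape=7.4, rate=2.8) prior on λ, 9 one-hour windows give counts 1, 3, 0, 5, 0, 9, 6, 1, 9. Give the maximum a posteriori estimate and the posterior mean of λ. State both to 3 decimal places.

Σ counts = 34. Posterior: Gamma(shape = 7.4+34 = 41.4, rate = 2.8+9 = 11.8).
Mode = (α−1)/β = 40.4/11.8 = 3.424.
Mean = α/β = 41.4/11.8 = 3.508.

maximum a posteriori estimate = 3.424, posterior mean = 3.508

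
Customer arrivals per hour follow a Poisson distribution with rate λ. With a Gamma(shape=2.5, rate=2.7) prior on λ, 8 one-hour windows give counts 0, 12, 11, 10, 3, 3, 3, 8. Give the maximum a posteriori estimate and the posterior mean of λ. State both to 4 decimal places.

MAP = 4.8131, posterior mean = 4.9065

Σ counts = 50. Posterior: Gamma(shape = 2.5+50 = 52.5, rate = 2.7+8 = 10.7).
Mode = (α−1)/β = 51.5/10.7 = 4.8131.
Mean = α/β = 52.5/10.7 = 4.9065.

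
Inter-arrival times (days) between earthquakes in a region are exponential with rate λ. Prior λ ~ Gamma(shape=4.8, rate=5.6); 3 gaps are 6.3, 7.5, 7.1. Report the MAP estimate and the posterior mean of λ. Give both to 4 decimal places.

Σ times = 20.9. Posterior: Gamma(shape = 4.8+3 = 7.8, rate = 5.6+20.9 = 26.5).
Mode = (α−1)/β = 6.8/26.5 = 0.2566.
Mean = α/β = 7.8/26.5 = 0.2943.

MAP = 0.2566; posterior mean = 0.2943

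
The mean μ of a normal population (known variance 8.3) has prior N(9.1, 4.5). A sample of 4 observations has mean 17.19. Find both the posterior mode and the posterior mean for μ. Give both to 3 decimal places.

MAP = 14.637; posterior mean = 14.637

Posterior for μ is Normal. Precision-weighted mean: (1/4.5·9.1 + 4/8.3·17.19) / (1/4.5 + 4/8.3) = 14.637.
A Normal posterior is symmetric, so mode = mean.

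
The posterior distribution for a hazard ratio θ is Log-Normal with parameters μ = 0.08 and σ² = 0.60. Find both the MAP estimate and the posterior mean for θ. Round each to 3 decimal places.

Mode = exp(μ − σ²) = exp(-0.52) = 0.595.
Mean = exp(μ + σ²/2) = exp(0.380) = 1.462.
Right-skewed posterior ⇒ mode < mean.

MAP = 0.595; posterior mean = 1.462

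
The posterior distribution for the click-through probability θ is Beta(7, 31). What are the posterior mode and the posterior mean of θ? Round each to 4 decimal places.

Mode = (7−1)/(7+31−2) = 6/36 = 0.1667.
Mean = 7/(7+31) = 7/38 = 0.1842.

θ_MAP = 0.1667, E[θ|data] = 0.1842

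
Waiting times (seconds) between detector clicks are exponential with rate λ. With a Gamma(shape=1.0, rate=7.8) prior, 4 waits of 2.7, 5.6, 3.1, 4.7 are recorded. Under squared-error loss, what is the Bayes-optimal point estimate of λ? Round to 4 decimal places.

Σ times = 16.1. Posterior: Gamma(shape = 1.0+4 = 5.0, rate = 7.8+16.1 = 23.9).
Mode = (α−1)/β = 4.0/23.9 = 0.1674.
Mean = α/β = 5.0/23.9 = 0.2092.
Squared-error loss ⇒ the optimal estimator is the posterior mean.

0.2092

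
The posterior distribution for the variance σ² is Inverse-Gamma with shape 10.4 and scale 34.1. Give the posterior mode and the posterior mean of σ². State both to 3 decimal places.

posterior mode = 2.991, posterior mean = 3.628

Mode = β/(α+1) = 34.1/11.4 = 2.991.
Mean = β/(α−1) = 34.1/9.4 = 3.628.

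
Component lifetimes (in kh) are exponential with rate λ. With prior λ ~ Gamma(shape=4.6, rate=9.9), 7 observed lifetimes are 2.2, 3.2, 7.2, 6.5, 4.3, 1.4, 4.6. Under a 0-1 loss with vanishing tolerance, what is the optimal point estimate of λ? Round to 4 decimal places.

Σ times = 29.4. Posterior: Gamma(shape = 4.6+7 = 11.6, rate = 9.9+29.4 = 39.3).
Mode = (α−1)/β = 10.6/39.3 = 0.2697.
Mean = α/β = 11.6/39.3 = 0.2952.
This is the posterior mode — the MAP estimate.

0.2697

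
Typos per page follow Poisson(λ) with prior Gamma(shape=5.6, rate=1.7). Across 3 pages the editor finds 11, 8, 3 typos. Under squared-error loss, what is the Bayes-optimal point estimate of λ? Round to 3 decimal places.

Σ counts = 22. Posterior: Gamma(shape = 5.6+22 = 27.6, rate = 1.7+3 = 4.7).
Mode = (α−1)/β = 26.6/4.7 = 5.660.
Mean = α/β = 27.6/4.7 = 5.872.
Squared-error loss ⇒ the optimal estimator is the posterior mean.

5.872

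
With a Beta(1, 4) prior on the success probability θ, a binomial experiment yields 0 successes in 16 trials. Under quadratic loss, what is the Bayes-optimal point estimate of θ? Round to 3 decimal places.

Posterior: Beta(1+0, 4+16) = Beta(1, 20).
Since α = 1 ≤ 1 and β > 1, the Beta density is monotone decreasing on [0,1]; the mode is at 0.
Mean = 1/(1+20) = 0.048.
Quadratic loss ⇒ the optimal estimator is the posterior mean.

0.048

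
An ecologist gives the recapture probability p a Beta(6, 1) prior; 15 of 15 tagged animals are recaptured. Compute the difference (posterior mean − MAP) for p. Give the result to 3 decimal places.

Posterior: Beta(6+15, 1+0) = Beta(21, 1).
Since β = 1 ≤ 1 and α > 1, the Beta density is monotone increasing on [0,1]; the mode is at 1.
Mean = 21/(21+1) = 0.955.
Difference = 0.955 − 1.000 = -0.045.

-0.045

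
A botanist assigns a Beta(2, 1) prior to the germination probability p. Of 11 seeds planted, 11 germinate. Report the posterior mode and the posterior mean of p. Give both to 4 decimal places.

Posterior: Beta(2+11, 1+0) = Beta(13, 1).
Since β = 1 ≤ 1 and α > 1, the Beta density is monotone increasing on [0,1]; the mode is at 1.
Mean = 13/(13+1) = 0.9286.

MAP = 1.0000; posterior mean = 0.9286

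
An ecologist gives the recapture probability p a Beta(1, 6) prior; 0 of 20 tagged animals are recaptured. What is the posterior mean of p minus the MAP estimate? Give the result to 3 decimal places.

0.037

Posterior: Beta(1+0, 6+20) = Beta(1, 26).
Since α = 1 ≤ 1 and β > 1, the Beta density is monotone decreasing on [0,1]; the mode is at 0.
Mean = 1/(1+26) = 0.037.
Difference = 0.037 − 0.000 = 0.037.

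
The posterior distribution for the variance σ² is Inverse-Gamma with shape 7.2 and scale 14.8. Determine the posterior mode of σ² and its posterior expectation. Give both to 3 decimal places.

MAP = 1.805, posterior mean = 2.387

Mode = β/(α+1) = 14.8/8.2 = 1.805.
Mean = β/(α−1) = 14.8/6.2 = 2.387.
The posterior is right-skewed, so the mean exceeds the mode.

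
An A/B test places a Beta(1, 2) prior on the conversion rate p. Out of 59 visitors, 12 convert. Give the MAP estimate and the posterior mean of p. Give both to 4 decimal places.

Posterior: Beta(1+12, 2+47) = Beta(13, 49).
Mode = (13−1)/(13+49−2) = 12/60 = 0.2000.
Mean = 13/(13+49) = 13/62 = 0.2097.
The mean is pulled above the mode by the posterior's right skew.

MAP estimate = 0.2000, posterior mean = 0.2097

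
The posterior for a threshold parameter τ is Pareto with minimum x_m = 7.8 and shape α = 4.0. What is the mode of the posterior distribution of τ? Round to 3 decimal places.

The Pareto density is strictly decreasing on [x_m, ∞), so the mode is x_m = 7.800.
Mean = α·x_m/(α−1) = 4.0·7.8/3.0 = 10.400.
This is the posterior mode — the MAP estimate.

7.800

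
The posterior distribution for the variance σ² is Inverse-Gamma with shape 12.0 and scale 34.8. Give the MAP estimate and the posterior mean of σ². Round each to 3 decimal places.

MAP = 2.677, posterior mean = 3.164

Mode = β/(α+1) = 34.8/13.0 = 2.677.
Mean = β/(α−1) = 34.8/11.0 = 3.164.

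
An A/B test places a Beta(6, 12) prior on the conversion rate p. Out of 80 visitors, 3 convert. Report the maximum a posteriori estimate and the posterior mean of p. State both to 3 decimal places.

MAP: 0.083. Posterior mean: 0.092.

Posterior: Beta(6+3, 12+77) = Beta(9, 89).
Mode = (9−1)/(9+89−2) = 8/96 = 0.083.
Mean = 9/(9+89) = 9/98 = 0.092.
The posterior is right-skewed, so the mean exceeds the mode.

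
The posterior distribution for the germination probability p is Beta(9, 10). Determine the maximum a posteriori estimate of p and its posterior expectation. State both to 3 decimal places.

MAP: 0.471. Posterior mean: 0.474.

Mode = (9−1)/(9+10−2) = 8/17 = 0.471.
Mean = 9/(9+10) = 9/19 = 0.474.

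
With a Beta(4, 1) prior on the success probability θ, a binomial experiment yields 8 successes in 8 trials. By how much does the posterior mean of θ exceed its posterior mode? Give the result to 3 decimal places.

Posterior: Beta(4+8, 1+0) = Beta(12, 1).
Since β = 1 ≤ 1 and α > 1, the Beta density is monotone increasing on [0,1]; the mode is at 1.
Mean = 12/(12+1) = 0.923.
Difference = 0.923 − 1.000 = -0.077.

-0.077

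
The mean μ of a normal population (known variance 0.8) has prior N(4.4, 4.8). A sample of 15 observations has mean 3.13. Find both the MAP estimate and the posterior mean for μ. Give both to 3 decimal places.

μ_MAP = 3.144, E[μ|data] = 3.144

Posterior for μ is Normal. Precision-weighted mean: (1/4.8·4.4 + 15/0.8·3.13) / (1/4.8 + 15/0.8) = 3.144.
A Normal posterior is symmetric, so mode = mean.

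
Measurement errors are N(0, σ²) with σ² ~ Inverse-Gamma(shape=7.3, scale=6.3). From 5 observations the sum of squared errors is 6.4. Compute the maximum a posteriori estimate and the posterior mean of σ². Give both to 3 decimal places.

Posterior: Inverse-Gamma(shape = 7.3+5/2 = 9.8, scale = 6.3+6.4/2 = 9.5).
Mode = β/(α+1) = 9.5/10.8 = 0.880.
Mean = β/(α−1) = 9.5/8.8 = 1.080.

MAP = 0.880, posterior mean = 1.080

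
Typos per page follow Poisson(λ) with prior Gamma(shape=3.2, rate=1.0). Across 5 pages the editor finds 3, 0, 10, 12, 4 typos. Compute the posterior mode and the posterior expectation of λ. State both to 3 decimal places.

MAP: 5.200. Posterior mean: 5.367.

Σ counts = 29. Posterior: Gamma(shape = 3.2+29 = 32.2, rate = 1.0+5 = 6.0).
Mode = (α−1)/β = 31.2/6.0 = 5.200.
Mean = α/β = 32.2/6.0 = 5.367.
Mean > mode: the posterior has a right tail.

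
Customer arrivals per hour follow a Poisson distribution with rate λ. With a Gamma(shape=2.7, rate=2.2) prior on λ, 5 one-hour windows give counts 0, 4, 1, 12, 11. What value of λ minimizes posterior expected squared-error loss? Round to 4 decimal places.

Σ counts = 28. Posterior: Gamma(shape = 2.7+28 = 30.7, rate = 2.2+5 = 7.2).
Mode = (α−1)/β = 29.7/7.2 = 4.1250.
Mean = α/β = 30.7/7.2 = 4.2639.
Squared-error loss ⇒ the optimal estimator is the posterior mean.

4.2639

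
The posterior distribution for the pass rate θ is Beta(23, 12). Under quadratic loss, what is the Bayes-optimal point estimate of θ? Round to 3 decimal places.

0.657

Mode = (23−1)/(23+12−2) = 22/33 = 0.667.
Mean = 23/(23+12) = 23/35 = 0.657.
Quadratic loss ⇒ the optimal estimator is the posterior mean.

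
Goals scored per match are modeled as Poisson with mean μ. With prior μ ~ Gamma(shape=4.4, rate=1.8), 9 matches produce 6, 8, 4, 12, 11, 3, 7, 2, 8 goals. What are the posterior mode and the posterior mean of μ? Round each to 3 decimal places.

posterior mode = 5.963, posterior mean = 6.056

Σ counts = 61. Posterior: Gamma(shape = 4.4+61 = 65.4, rate = 1.8+9 = 10.8).
Mode = (α−1)/β = 64.4/10.8 = 5.963.
Mean = α/β = 65.4/10.8 = 6.056.
The mean is pulled above the mode by the posterior's right skew.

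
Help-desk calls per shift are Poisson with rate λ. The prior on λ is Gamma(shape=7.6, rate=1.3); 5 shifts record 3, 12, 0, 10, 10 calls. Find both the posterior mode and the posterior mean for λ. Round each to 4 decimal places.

λ_MAP = 6.6032, E[λ|data] = 6.7619

Σ counts = 35. Posterior: Gamma(shape = 7.6+35 = 42.6, rate = 1.3+5 = 6.3).
Mode = (α−1)/β = 41.6/6.3 = 6.6032.
Mean = α/β = 42.6/6.3 = 6.7619.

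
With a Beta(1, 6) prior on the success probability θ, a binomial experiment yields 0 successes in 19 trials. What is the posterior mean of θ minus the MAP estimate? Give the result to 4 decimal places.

0.0385

Posterior: Beta(1+0, 6+19) = Beta(1, 25).
Since α = 1 ≤ 1 and β > 1, the Beta density is monotone decreasing on [0,1]; the mode is at 0.
Mean = 1/(1+25) = 0.0385.
Difference = 0.0385 − 0.0000 = 0.0385.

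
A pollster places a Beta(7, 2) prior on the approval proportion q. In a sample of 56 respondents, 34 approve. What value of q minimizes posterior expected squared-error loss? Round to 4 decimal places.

Posterior: Beta(7+34, 2+22) = Beta(41, 24).
Mode = (41−1)/(41+24−2) = 40/63 = 0.6349.
Mean = 41/(41+24) = 41/65 = 0.6308.
Squared-error loss ⇒ the optimal estimator is the posterior mean.

0.6308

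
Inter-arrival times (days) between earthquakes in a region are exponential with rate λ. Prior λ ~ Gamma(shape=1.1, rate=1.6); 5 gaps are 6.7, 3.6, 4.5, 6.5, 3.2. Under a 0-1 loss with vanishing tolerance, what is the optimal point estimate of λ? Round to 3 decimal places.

Σ times = 24.5. Posterior: Gamma(shape = 1.1+5 = 6.1, rate = 1.6+24.5 = 26.1).
Mode = (α−1)/β = 5.1/26.1 = 0.195.
Mean = α/β = 6.1/26.1 = 0.234.
This is the posterior mode — the MAP estimate.

0.195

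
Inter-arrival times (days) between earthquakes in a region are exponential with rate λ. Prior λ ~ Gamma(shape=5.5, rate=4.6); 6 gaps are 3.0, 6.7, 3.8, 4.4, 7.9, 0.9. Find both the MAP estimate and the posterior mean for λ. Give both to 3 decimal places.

Σ times = 26.7. Posterior: Gamma(shape = 5.5+6 = 11.5, rate = 4.6+26.7 = 31.3).
Mode = (α−1)/β = 10.5/31.3 = 0.335.
Mean = α/β = 11.5/31.3 = 0.367.
Mean > mode: the posterior has a right tail.

MAP = 0.335, posterior mean = 0.367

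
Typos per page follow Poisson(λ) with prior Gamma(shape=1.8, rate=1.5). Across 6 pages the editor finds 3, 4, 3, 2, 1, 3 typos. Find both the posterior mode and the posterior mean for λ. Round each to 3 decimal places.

Σ counts = 16. Posterior: Gamma(shape = 1.8+16 = 17.8, rate = 1.5+6 = 7.5).
Mode = (α−1)/β = 16.8/7.5 = 2.240.
Mean = α/β = 17.8/7.5 = 2.373.
The posterior is right-skewed, so the mean exceeds the mode.

MAP: 2.240. Posterior mean: 2.373.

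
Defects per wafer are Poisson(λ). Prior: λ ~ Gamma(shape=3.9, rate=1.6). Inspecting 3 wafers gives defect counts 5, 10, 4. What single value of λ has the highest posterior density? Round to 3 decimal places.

Σ counts = 19. Posterior: Gamma(shape = 3.9+19 = 22.9, rate = 1.6+3 = 4.6).
Mode = (α−1)/β = 21.9/4.6 = 4.761.
Mean = α/β = 22.9/4.6 = 4.978.
This is the posterior mode — the MAP estimate.

4.761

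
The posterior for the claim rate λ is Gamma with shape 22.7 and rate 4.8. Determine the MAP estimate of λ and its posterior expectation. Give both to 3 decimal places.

MAP: 4.521. Posterior mean: 4.729.

Mode = (α−1)/β = 21.7/4.8 = 4.521.
Mean = α/β = 22.7/4.8 = 4.729.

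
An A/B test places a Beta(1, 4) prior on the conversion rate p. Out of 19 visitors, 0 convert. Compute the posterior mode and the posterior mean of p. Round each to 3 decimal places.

MAP = 0.000, posterior mean = 0.042

Posterior: Beta(1+0, 4+19) = Beta(1, 23).
Since α = 1 ≤ 1 and β > 1, the Beta density is monotone decreasing on [0,1]; the mode is at 0.
Mean = 1/(1+23) = 0.042.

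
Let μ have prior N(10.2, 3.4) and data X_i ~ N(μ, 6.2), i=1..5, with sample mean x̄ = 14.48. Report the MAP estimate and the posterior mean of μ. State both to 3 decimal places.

MAP estimate = 13.336, posterior mean = 13.336

Posterior for μ is Normal. Precision-weighted mean: (1/3.4·10.2 + 5/6.2·14.48) / (1/3.4 + 5/6.2) = 13.336.
A Normal posterior is symmetric, so mode = mean.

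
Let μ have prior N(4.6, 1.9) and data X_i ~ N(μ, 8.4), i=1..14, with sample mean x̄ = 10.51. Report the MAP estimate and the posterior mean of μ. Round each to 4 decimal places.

MAP = 9.0916, posterior mean = 9.0916

Posterior for μ is Normal. Precision-weighted mean: (1/1.9·4.6 + 14/8.4·10.51) / (1/1.9 + 14/8.4) = 9.0916.
A Normal posterior is symmetric, so mode = mean.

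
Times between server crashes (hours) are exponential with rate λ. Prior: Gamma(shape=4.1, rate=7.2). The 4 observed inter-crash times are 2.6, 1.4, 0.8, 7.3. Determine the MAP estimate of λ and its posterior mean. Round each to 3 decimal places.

MAP = 0.368; posterior mean = 0.420

Σ times = 12.1. Posterior: Gamma(shape = 4.1+4 = 8.1, rate = 7.2+12.1 = 19.3).
Mode = (α−1)/β = 7.1/19.3 = 0.368.
Mean = α/β = 8.1/19.3 = 0.420.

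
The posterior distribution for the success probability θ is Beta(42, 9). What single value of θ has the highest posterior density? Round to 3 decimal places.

0.837

Mode = (42−1)/(42+9−2) = 41/49 = 0.837.
Mean = 42/(42+9) = 42/51 = 0.824.
This is the posterior mode — the MAP estimate.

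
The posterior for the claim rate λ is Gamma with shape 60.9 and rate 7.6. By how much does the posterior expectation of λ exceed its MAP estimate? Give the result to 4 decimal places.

Mode = (α−1)/β = 59.9/7.6 = 7.8816.
Mean = α/β = 60.9/7.6 = 8.0132.
Difference = 8.0132 − 7.8816 = 0.1316.

0.1316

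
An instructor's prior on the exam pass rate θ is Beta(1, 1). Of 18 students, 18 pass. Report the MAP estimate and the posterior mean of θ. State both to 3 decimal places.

MAP estimate = 1.000, posterior mean = 0.950

Posterior: Beta(1+18, 1+0) = Beta(19, 1).
Since β = 1 ≤ 1 and α > 1, the Beta density is monotone increasing on [0,1]; the mode is at 1.
Mean = 19/(19+1) = 0.950.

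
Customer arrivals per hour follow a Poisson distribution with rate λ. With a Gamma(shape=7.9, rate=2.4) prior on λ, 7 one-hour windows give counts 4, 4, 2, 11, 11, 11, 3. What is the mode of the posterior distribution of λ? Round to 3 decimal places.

Σ counts = 46. Posterior: Gamma(shape = 7.9+46 = 53.9, rate = 2.4+7 = 9.4).
Mode = (α−1)/β = 52.9/9.4 = 5.628.
Mean = α/β = 53.9/9.4 = 5.734.
This is the posterior mode — the MAP estimate.

5.628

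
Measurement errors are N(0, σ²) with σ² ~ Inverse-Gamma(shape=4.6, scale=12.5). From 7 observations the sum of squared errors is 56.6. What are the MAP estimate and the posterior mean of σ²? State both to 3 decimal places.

MAP estimate = 4.484, posterior mean = 5.746

Posterior: Inverse-Gamma(shape = 4.6+7/2 = 8.1, scale = 12.5+56.6/2 = 40.8).
Mode = β/(α+1) = 40.8/9.1 = 4.484.
Mean = β/(α−1) = 40.8/7.1 = 5.746.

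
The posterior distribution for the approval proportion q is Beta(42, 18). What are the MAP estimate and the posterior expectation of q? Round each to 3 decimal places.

Mode = (42−1)/(42+18−2) = 41/58 = 0.707.
Mean = 42/(42+18) = 42/60 = 0.700.

MAP = 0.707; posterior mean = 0.700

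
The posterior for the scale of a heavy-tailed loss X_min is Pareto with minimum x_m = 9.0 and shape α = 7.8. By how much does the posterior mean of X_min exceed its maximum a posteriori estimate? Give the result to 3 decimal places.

1.324

The Pareto density is strictly decreasing on [x_m, ∞), so the mode is x_m = 9.000.
Mean = α·x_m/(α−1) = 7.8·9.0/6.8 = 10.324.
Difference = 10.324 − 9.000 = 1.324.
Mean > mode: the posterior has a right tail.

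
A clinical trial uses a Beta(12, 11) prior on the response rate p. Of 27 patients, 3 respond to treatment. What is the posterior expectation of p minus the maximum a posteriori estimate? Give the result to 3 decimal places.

Posterior: Beta(12+3, 11+24) = Beta(15, 35).
Mode = (15−1)/(15+35−2) = 14/48 = 0.292.
Mean = 15/(15+35) = 15/50 = 0.300.
Difference = 0.300 − 0.292 = 0.008.

0.008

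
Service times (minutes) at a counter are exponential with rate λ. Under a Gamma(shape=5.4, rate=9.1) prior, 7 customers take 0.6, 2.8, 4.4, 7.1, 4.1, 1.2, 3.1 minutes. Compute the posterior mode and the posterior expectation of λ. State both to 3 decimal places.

Σ times = 23.3. Posterior: Gamma(shape = 5.4+7 = 12.4, rate = 9.1+23.3 = 32.4).
Mode = (α−1)/β = 11.4/32.4 = 0.352.
Mean = α/β = 12.4/32.4 = 0.383.

posterior mode = 0.352, posterior expectation = 0.383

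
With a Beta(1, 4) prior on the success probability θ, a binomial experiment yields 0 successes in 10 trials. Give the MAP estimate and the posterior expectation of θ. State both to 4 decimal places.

Posterior: Beta(1+0, 4+10) = Beta(1, 14).
Since α = 1 ≤ 1 and β > 1, the Beta density is monotone decreasing on [0,1]; the mode is at 0.
Mean = 1/(1+14) = 0.0667.

θ_MAP = 0.0000, E[θ|data] = 0.0667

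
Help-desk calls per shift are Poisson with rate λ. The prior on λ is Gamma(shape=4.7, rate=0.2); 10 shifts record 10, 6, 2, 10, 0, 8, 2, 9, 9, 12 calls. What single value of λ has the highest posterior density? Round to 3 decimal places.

7.029

Σ counts = 68. Posterior: Gamma(shape = 4.7+68 = 72.7, rate = 0.2+10 = 10.2).
Mode = (α−1)/β = 71.7/10.2 = 7.029.
Mean = α/β = 72.7/10.2 = 7.127.
This is the posterior mode — the MAP estimate.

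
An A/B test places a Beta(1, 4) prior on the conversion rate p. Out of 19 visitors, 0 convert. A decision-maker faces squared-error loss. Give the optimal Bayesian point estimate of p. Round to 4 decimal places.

Posterior: Beta(1+0, 4+19) = Beta(1, 23).
Since α = 1 ≤ 1 and β > 1, the Beta density is monotone decreasing on [0,1]; the mode is at 0.
Mean = 1/(1+23) = 0.0417.
Squared-error loss ⇒ the optimal estimator is the posterior mean.

0.0417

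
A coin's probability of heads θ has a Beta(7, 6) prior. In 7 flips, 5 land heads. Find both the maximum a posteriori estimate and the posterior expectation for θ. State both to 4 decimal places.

Posterior: Beta(7+5, 6+2) = Beta(12, 8).
Mode = (12−1)/(12+8−2) = 11/18 = 0.6111.
Mean = 12/(12+8) = 12/20 = 0.6000.

MAP = 0.6111; posterior mean = 0.6000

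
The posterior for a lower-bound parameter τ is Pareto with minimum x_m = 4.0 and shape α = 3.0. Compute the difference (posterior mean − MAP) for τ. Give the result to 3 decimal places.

2.000

The Pareto density is strictly decreasing on [x_m, ∞), so the mode is x_m = 4.000.
Mean = α·x_m/(α−1) = 3.0·4.0/2.0 = 6.000.
Difference = 6.000 − 4.000 = 2.000.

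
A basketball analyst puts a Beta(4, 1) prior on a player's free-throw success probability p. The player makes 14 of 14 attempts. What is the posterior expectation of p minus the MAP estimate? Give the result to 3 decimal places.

Posterior: Beta(4+14, 1+0) = Beta(18, 1).
Since β = 1 ≤ 1 and α > 1, the Beta density is monotone increasing on [0,1]; the mode is at 1.
Mean = 18/(18+1) = 0.947.
Difference = 0.947 − 1.000 = -0.053.

-0.053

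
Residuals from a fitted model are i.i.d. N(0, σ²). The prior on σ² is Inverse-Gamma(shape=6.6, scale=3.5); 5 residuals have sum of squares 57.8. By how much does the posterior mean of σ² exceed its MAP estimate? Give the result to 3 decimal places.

Posterior: Inverse-Gamma(shape = 6.6+5/2 = 9.1, scale = 3.5+57.8/2 = 32.4).
Mode = β/(α+1) = 32.4/10.1 = 3.208.
Mean = β/(α−1) = 32.4/8.1 = 4.000.
Difference = 4.000 − 3.208 = 0.792.
The mean is pulled above the mode by the posterior's right skew.

0.792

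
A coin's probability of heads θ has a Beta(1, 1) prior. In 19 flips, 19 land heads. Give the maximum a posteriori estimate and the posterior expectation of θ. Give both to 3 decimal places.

Posterior: Beta(1+19, 1+0) = Beta(20, 1).
Since β = 1 ≤ 1 and α > 1, the Beta density is monotone increasing on [0,1]; the mode is at 1.
Mean = 20/(20+1) = 0.952.

MAP = 1.000; posterior mean = 0.952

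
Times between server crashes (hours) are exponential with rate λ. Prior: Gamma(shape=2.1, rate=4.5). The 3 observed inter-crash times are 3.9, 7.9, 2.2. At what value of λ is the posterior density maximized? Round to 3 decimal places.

0.222

Σ times = 14.0. Posterior: Gamma(shape = 2.1+3 = 5.1, rate = 4.5+14.0 = 18.5).
Mode = (α−1)/β = 4.1/18.5 = 0.222.
Mean = α/β = 5.1/18.5 = 0.276.
This is the posterior mode — the MAP estimate.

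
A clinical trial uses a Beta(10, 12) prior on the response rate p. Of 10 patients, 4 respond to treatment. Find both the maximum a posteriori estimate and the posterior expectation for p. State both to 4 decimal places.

maximum a posteriori estimate = 0.4333, posterior expectation = 0.4375

Posterior: Beta(10+4, 12+6) = Beta(14, 18).
Mode = (14−1)/(14+18−2) = 13/30 = 0.4333.
Mean = 14/(14+18) = 14/32 = 0.4375.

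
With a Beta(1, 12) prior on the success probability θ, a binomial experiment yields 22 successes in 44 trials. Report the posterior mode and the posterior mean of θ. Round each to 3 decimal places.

Posterior: Beta(1+22, 12+22) = Beta(23, 34).
Mode = (23−1)/(23+34−2) = 22/55 = 0.400.
Mean = 23/(23+34) = 23/57 = 0.404.
The posterior is right-skewed, so the mean exceeds the mode.

MAP: 0.400. Posterior mean: 0.404.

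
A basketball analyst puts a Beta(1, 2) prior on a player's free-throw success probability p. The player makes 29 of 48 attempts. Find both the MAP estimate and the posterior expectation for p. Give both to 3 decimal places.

p_MAP = 0.592, E[p|data] = 0.588

Posterior: Beta(1+29, 2+19) = Beta(30, 21).
Mode = (30−1)/(30+21−2) = 29/49 = 0.592.
Mean = 30/(30+21) = 30/51 = 0.588.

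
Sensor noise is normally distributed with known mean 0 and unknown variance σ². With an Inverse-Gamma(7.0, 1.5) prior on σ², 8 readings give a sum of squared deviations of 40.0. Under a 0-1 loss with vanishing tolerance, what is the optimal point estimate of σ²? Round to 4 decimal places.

1.7917

Posterior: Inverse-Gamma(shape = 7.0+8/2 = 11.0, scale = 1.5+40.0/2 = 21.5).
Mode = β/(α+1) = 21.5/12.0 = 1.7917.
Mean = β/(α−1) = 21.5/10.0 = 2.1500.
This is the posterior mode — the MAP estimate.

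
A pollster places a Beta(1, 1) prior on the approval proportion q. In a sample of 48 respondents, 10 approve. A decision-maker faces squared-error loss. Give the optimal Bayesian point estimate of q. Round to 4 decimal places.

0.2200

Posterior: Beta(1+10, 1+38) = Beta(11, 39).
Mode = (11−1)/(11+39−2) = 10/48 = 0.2083.
With a flat prior the MAP equals the MLE, 10/48.
Mean = 11/(11+39) = 11/50 = 0.2200.
Squared-error loss ⇒ the optimal estimator is the posterior mean.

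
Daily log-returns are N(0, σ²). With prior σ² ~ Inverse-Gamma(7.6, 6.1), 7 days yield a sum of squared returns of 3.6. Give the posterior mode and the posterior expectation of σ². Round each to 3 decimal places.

Posterior: Inverse-Gamma(shape = 7.6+7/2 = 11.1, scale = 6.1+3.6/2 = 7.9).
Mode = β/(α+1) = 7.9/12.1 = 0.653.
Mean = β/(α−1) = 7.9/10.1 = 0.782.
The mean is pulled above the mode by the posterior's right skew.

σ²_MAP = 0.653, E[σ²|data] = 0.782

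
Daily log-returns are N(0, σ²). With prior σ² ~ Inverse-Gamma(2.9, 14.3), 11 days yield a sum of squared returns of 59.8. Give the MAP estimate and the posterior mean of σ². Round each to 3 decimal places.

MAP: 4.702. Posterior mean: 5.973.

Posterior: Inverse-Gamma(shape = 2.9+11/2 = 8.4, scale = 14.3+59.8/2 = 44.2).
Mode = β/(α+1) = 44.2/9.4 = 4.702.
Mean = β/(α−1) = 44.2/7.4 = 5.973.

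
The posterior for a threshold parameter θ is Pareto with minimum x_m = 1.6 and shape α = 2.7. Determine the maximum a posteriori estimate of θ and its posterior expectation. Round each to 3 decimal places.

The Pareto density is strictly decreasing on [x_m, ∞), so the mode is x_m = 1.600.
Mean = α·x_m/(α−1) = 2.7·1.6/1.7 = 2.541.

maximum a posteriori estimate = 1.600, posterior expectation = 2.541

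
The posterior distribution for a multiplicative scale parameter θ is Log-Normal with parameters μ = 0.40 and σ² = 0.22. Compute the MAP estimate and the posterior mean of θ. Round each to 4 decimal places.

Mode = exp(μ − σ²) = exp(0.18) = 1.1972.
Mean = exp(μ + σ²/2) = exp(0.510) = 1.6653.

MAP = 1.1972; posterior mean = 1.6653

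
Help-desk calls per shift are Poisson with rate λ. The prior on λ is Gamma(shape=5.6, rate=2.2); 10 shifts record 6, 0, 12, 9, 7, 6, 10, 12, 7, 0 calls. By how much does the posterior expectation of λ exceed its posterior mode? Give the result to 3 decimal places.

0.082

Σ counts = 69. Posterior: Gamma(shape = 5.6+69 = 74.6, rate = 2.2+10 = 12.2).
Mode = (α−1)/β = 73.6/12.2 = 6.033.
Mean = α/β = 74.6/12.2 = 6.115.
Difference = 6.115 − 6.033 = 0.082.
Right-skewed posterior ⇒ mode < mean.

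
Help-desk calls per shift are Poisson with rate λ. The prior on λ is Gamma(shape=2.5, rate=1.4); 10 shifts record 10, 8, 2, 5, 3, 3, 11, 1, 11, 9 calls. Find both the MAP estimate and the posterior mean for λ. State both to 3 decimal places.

λ_MAP = 5.658, E[λ|data] = 5.746

Σ counts = 63. Posterior: Gamma(shape = 2.5+63 = 65.5, rate = 1.4+10 = 11.4).
Mode = (α−1)/β = 64.5/11.4 = 5.658.
Mean = α/β = 65.5/11.4 = 5.746.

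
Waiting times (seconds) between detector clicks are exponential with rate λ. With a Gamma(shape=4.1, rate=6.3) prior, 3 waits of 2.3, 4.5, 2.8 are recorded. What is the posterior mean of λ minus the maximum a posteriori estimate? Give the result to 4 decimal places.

0.0629

Σ times = 9.6. Posterior: Gamma(shape = 4.1+3 = 7.1, rate = 6.3+9.6 = 15.9).
Mode = (α−1)/β = 6.1/15.9 = 0.3836.
Mean = α/β = 7.1/15.9 = 0.4465.
Difference = 0.4465 − 0.3836 = 0.0629.
The posterior is right-skewed, so the mean exceeds the mode.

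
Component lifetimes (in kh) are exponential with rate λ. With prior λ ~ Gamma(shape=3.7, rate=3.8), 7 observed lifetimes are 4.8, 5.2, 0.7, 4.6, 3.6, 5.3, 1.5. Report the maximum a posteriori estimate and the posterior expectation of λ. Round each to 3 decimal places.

Σ times = 25.7. Posterior: Gamma(shape = 3.7+7 = 10.7, rate = 3.8+25.7 = 29.5).
Mode = (α−1)/β = 9.7/29.5 = 0.329.
Mean = α/β = 10.7/29.5 = 0.363.
The mean is pulled above the mode by the posterior's right skew.

MAP = 0.329; posterior mean = 0.363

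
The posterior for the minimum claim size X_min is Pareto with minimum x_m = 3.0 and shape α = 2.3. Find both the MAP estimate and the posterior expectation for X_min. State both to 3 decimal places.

The Pareto density is strictly decreasing on [x_m, ∞), so the mode is x_m = 3.000.
Mean = α·x_m/(α−1) = 2.3·3.0/1.3 = 5.308.

MAP estimate = 3.000, posterior expectation = 5.308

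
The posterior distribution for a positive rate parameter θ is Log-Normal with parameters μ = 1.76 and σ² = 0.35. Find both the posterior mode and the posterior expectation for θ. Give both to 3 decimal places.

MAP = 4.096, posterior mean = 6.924

Mode = exp(μ − σ²) = exp(1.41) = 4.096.
Mean = exp(μ + σ²/2) = exp(1.935) = 6.924.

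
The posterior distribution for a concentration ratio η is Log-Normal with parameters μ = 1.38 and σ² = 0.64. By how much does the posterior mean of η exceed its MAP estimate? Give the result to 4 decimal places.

3.3780

Mode = exp(μ − σ²) = exp(0.74) = 2.0959.
Mean = exp(μ + σ²/2) = exp(1.700) = 5.4739.
Difference = 5.4739 − 2.0959 = 3.3780.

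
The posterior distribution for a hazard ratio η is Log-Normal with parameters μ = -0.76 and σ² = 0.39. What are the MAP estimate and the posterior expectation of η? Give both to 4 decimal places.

MAP: 0.3166. Posterior mean: 0.5684.

Mode = exp(μ − σ²) = exp(-1.15) = 0.3166.
Mean = exp(μ + σ²/2) = exp(-0.565) = 0.5684.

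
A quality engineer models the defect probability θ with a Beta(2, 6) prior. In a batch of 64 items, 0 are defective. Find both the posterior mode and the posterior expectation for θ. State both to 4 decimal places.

Posterior: Beta(2+0, 6+64) = Beta(2, 70).
Mode = (2−1)/(2+70−2) = 1/70 = 0.0143.
Mean = 2/(2+70) = 2/72 = 0.0278.
The posterior is right-skewed, so the mean exceeds the mode.

MAP = 0.0143; posterior mean = 0.0278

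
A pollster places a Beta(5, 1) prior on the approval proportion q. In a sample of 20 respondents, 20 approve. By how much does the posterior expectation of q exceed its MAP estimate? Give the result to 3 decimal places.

Posterior: Beta(5+20, 1+0) = Beta(25, 1).
Since β = 1 ≤ 1 and α > 1, the Beta density is monotone increasing on [0,1]; the mode is at 1.
Mean = 25/(25+1) = 0.962.
Difference = 0.962 − 1.000 = -0.038.

-0.038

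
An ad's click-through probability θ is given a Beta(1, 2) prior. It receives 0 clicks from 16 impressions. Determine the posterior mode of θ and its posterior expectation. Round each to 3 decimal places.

MAP: 0.000. Posterior mean: 0.053.

Posterior: Beta(1+0, 2+16) = Beta(1, 18).
Since α = 1 ≤ 1 and β > 1, the Beta density is monotone decreasing on [0,1]; the mode is at 0.
Mean = 1/(1+18) = 0.053.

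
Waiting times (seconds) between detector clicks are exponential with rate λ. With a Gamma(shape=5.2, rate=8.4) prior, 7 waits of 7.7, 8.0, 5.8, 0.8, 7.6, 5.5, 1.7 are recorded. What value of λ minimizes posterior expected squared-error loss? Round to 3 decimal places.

0.268

Σ times = 37.1. Posterior: Gamma(shape = 5.2+7 = 12.2, rate = 8.4+37.1 = 45.5).
Mode = (α−1)/β = 11.2/45.5 = 0.246.
Mean = α/β = 12.2/45.5 = 0.268.
Squared-error loss ⇒ the optimal estimator is the posterior mean.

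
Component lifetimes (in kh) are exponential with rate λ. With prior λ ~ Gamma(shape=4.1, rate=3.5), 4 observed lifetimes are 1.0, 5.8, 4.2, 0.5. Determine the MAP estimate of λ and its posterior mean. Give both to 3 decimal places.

Σ times = 11.5. Posterior: Gamma(shape = 4.1+4 = 8.1, rate = 3.5+11.5 = 15.0).
Mode = (α−1)/β = 7.1/15.0 = 0.473.
Mean = α/β = 8.1/15.0 = 0.540.
The posterior is right-skewed, so the mean exceeds the mode.

MAP: 0.473. Posterior mean: 0.540.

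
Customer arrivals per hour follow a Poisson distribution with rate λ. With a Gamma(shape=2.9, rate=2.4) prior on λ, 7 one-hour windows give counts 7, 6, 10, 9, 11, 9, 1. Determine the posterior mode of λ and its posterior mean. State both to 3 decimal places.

posterior mode = 5.840, posterior mean = 5.947

Σ counts = 53. Posterior: Gamma(shape = 2.9+53 = 55.9, rate = 2.4+7 = 9.4).
Mode = (α−1)/β = 54.9/9.4 = 5.840.
Mean = α/β = 55.9/9.4 = 5.947.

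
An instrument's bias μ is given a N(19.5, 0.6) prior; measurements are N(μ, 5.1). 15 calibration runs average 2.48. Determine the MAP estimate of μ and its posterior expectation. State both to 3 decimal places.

MAP = 8.636; posterior mean = 8.636

Posterior for μ is Normal. Precision-weighted mean: (1/0.6·19.5 + 15/5.1·2.48) / (1/0.6 + 15/5.1) = 8.636.
A Normal posterior is symmetric, so mode = mean.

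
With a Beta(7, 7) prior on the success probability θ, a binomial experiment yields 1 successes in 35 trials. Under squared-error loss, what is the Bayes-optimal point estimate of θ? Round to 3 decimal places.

Posterior: Beta(7+1, 7+34) = Beta(8, 41).
Mode = (8−1)/(8+41−2) = 7/47 = 0.149.
Mean = 8/(8+41) = 8/49 = 0.163.
Squared-error loss ⇒ the optimal estimator is the posterior mean.

0.163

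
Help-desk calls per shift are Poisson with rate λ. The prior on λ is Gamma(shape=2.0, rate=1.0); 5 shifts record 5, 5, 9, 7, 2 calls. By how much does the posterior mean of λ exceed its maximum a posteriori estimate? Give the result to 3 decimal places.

0.167

Σ counts = 28. Posterior: Gamma(shape = 2.0+28 = 30.0, rate = 1.0+5 = 6.0).
Mode = (α−1)/β = 29.0/6.0 = 4.833.
Mean = α/β = 30.0/6.0 = 5.000.
Difference = 5.000 − 4.833 = 0.167.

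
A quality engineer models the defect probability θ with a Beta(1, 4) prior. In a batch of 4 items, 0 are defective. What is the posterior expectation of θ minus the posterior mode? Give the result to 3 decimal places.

Posterior: Beta(1+0, 4+4) = Beta(1, 8).
Since α = 1 ≤ 1 and β > 1, the Beta density is monotone decreasing on [0,1]; the mode is at 0.
Mean = 1/(1+8) = 0.111.
Difference = 0.111 − 0.000 = 0.111.

0.111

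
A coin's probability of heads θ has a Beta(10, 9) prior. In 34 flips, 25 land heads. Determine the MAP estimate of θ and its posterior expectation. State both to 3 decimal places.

MAP estimate = 0.667, posterior expectation = 0.660

Posterior: Beta(10+25, 9+9) = Beta(35, 18).
Mode = (35−1)/(35+18−2) = 34/51 = 0.667.
Mean = 35/(35+18) = 35/53 = 0.660.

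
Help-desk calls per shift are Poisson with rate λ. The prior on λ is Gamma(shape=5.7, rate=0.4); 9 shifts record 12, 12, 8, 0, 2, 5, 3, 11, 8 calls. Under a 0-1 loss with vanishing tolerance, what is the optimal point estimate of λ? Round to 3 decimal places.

Σ counts = 61. Posterior: Gamma(shape = 5.7+61 = 66.7, rate = 0.4+9 = 9.4).
Mode = (α−1)/β = 65.7/9.4 = 6.989.
Mean = α/β = 66.7/9.4 = 7.096.
This is the posterior mode — the MAP estimate.

6.989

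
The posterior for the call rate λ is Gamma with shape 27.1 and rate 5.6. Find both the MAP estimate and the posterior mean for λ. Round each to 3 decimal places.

Mode = (α−1)/β = 26.1/5.6 = 4.661.
Mean = α/β = 27.1/5.6 = 4.839.

MAP = 4.661, posterior mean = 4.839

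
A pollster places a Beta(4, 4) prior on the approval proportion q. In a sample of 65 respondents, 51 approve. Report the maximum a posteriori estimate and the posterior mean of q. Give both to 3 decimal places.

Posterior: Beta(4+51, 4+14) = Beta(55, 18).
Mode = (55−1)/(55+18−2) = 54/71 = 0.761.
Mean = 55/(55+18) = 55/73 = 0.753.

maximum a posteriori estimate = 0.761, posterior mean = 0.753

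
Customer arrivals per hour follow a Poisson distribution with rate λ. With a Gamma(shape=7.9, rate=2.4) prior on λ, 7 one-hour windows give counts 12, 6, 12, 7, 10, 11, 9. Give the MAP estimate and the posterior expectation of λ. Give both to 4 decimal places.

MAP = 7.8617; posterior mean = 7.9681

Σ counts = 67. Posterior: Gamma(shape = 7.9+67 = 74.9, rate = 2.4+7 = 9.4).
Mode = (α−1)/β = 73.9/9.4 = 7.8617.
Mean = α/β = 74.9/9.4 = 7.9681.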